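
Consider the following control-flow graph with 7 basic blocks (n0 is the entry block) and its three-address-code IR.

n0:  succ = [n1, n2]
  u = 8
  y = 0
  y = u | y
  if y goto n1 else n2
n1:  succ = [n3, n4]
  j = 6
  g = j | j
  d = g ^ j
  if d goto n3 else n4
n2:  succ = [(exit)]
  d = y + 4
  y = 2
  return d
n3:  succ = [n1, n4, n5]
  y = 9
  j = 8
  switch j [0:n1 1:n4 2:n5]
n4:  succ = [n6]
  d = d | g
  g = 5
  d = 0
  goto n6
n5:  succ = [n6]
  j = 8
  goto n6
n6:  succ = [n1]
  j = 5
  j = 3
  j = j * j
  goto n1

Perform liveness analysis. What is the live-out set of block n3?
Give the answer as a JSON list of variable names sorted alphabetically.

Answer: ["d", "g"]

Working:
Block summaries:
  n0: def={u,y} ue=∅
  n1: def={d,g,j} ue=∅
  n2: def={d,y} ue={y}
  n3: def={j,y} ue=∅
  n4: def={d,g} ue={d,g}
  n5: def={j} ue=∅
  n6: def={j} ue=∅

Liveness:
  n0 li=∅ lo={y}
  n1 li=∅ lo={d,g}
  n2 li={y} lo=∅
  n3 li={d,g} lo={d,g}
  n4 li={d,g} lo=∅
  n5 li=∅ lo=∅
  n6 li=∅ lo=∅

live-out(n3) = ["d", "g"]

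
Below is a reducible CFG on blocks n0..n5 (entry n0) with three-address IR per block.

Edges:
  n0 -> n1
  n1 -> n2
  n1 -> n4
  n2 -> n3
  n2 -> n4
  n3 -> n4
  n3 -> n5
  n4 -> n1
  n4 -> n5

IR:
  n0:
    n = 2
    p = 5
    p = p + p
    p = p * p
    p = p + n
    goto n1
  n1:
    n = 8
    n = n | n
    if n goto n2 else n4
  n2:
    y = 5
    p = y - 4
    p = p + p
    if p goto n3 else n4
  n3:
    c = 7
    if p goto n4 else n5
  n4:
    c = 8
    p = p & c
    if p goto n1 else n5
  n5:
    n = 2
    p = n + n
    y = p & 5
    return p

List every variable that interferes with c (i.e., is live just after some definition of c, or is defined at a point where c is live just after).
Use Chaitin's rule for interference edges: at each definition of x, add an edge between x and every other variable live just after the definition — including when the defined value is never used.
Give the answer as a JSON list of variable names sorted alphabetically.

Answer: ["p"]

Derivation:
Block summaries:
  n0 def {n,p} use ∅
  n1 def {n} use ∅
  n2 def {p,y} use ∅
  n3 def {c} use {p}
  n4 def {c,p} use {p}
  n5 def {n,p,y} use ∅

Liveness:
  n0: in=∅ out={p}
  n1: in={p} out={p}
  n2: in=∅ out={p}
  n3: in={p} out={p}
  n4: in={p} out={p}
  n5: in=∅ out=∅

Conflict graph:
  c: {p}
  n: {p}
  p: {c,n,y}
  y: {p}

N(c) = ["p"]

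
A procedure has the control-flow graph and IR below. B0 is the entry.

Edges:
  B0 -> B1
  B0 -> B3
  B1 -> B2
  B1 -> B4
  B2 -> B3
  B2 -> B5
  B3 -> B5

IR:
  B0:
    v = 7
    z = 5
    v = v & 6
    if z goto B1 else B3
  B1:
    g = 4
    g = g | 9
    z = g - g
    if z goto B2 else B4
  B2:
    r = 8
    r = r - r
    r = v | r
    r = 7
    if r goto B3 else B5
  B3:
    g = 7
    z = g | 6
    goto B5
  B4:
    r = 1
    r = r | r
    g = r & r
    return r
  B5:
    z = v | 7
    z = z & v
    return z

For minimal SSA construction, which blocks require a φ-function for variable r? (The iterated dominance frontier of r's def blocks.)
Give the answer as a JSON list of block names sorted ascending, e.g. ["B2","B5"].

Answer: ["B3", "B5"]

Derivation:
idom tree: B1←B0 B2←B1 B3←B0 B4←B1 B5←B0
Join-block Dom:
  B3: preds {B0,B2}: {B0} ∩ {B0,B1,B2} = {B0}; idom=B0
  B5: preds {B2,B3}: {B0,B1,B2} ∩ {B0,B3} = {B0}; idom=B0

Frontier:
  B3←B0: walk · to B0
  B3←B2: walk B2→B1 to B0
  B5←B2: walk B2→B1 to B0
  B5←B3: walk B3 to B0
  B0: DF=∅
  B1: DF={B3,B5}
  B2: DF={B3,B5}
  B3: DF={B5}
  B4: DF=∅
  B5: DF=∅

φ for r: defs {B2,B4}
  DF⁺ = {B3,B5}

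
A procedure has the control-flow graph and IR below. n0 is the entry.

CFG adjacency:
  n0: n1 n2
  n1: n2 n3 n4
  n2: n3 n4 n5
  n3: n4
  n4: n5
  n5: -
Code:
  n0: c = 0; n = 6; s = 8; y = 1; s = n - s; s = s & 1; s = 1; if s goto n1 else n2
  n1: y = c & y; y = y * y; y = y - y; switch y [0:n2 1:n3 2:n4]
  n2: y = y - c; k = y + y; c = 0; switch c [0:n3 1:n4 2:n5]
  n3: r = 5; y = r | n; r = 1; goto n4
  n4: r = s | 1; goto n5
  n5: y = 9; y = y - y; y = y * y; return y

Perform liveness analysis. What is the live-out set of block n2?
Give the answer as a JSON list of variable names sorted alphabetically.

Per-block:
  n0: {c,n,s,y} / ∅
  n1: {y} / {c,y}
  n2: {c,k,y} / {c,y}
  n3: {r,y} / {n}
  n4: {r} / {s}
  n5: {y} / ∅

Liveness:
  live n0: ∅→{c,n,s,y}
  live n1: {c,n,s,y}→{c,n,s,y}
  live n2: {c,n,s,y}→{n,s}
  live n3: {n,s}→{s}
  live n4: {s}→∅
  live n5: ∅→∅

live-out(n2) = ["n", "s"]

Answer: ["n", "s"]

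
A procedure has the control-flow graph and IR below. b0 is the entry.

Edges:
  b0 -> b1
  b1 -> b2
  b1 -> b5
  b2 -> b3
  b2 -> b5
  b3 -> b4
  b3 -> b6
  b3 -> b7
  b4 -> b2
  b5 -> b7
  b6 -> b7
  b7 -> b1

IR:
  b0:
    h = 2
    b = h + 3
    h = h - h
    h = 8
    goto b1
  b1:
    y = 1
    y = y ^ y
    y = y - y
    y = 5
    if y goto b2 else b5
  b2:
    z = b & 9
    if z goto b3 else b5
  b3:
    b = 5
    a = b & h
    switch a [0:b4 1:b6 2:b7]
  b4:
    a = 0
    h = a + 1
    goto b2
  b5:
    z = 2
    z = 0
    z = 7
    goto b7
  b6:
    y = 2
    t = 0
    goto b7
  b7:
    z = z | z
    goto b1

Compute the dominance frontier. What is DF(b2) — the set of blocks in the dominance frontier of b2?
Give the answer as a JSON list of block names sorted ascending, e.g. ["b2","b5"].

Answer: ["b2", "b5", "b7"]

Analysis:
idom tree: b1←b0 b2←b1 b3←b2 b4←b3 b5←b1 b6←b3 b7←b1
Join-block Dom:
  b1: preds {b0,b7}: {b0} ∩ {b0,b1,b7} = {b0}; idom=b0
  b2: preds {b1,b4}: {b0,b1} ∩ {b0,b1,b2,b3,b4} = {b0,b1}; idom=b1
  b5: preds {b1,b2}: {b0,b1} ∩ {b0,b1,b2} = {b0,b1}; idom=b1
  b7: preds {b3,b5,b6}: {b0,b1,b2,b3} ∩ {b0,b1,b5} ∩ {b0,b1,b2,b3,b6} = {b0,b1}; idom=b1

Frontier:
  join b1 pred b0: · stop@b0
  join b1 pred b7: b7→b1 stop@b0
  join b2 pred b1: · stop@b1
  join b2 pred b4: b4→b3→b2 stop@b1
  join b5 pred b1: · stop@b1
  join b5 pred b2: b2 stop@b1
  join b7 pred b3: b3→b2 stop@b1
  join b7 pred b5: b5 stop@b1
  join b7 pred b6: b6→b3→b2 stop@b1
  DF(b0)=∅
  DF(b1)={b1}
  DF(b2)={b2,b5,b7}
  DF(b3)={b2,b7}
  DF(b4)={b2}
  DF(b5)={b7}
  DF(b6)={b7}
  DF(b7)={b1}

DF(b2) = ["b2", "b5", "b7"]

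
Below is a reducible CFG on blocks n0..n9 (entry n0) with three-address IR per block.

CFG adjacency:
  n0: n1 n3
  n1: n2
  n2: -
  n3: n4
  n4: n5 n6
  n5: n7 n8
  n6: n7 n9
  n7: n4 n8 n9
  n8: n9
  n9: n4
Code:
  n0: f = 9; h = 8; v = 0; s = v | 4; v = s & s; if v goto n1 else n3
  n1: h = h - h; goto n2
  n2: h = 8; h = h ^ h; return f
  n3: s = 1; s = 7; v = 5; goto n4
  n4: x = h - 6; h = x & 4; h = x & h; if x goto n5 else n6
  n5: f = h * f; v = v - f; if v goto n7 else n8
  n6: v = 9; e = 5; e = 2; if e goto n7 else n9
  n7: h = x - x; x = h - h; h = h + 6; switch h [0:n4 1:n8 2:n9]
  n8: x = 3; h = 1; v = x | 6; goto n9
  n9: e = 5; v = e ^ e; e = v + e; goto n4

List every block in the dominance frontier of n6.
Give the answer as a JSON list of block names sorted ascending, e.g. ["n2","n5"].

idom tree: n1←n0 n2←n1 n3←n0 n4←n3 n5←n4 n6←n4 n7←n4 n8←n4 n9←n4
Join-block Dom:
  n4: preds {n3,n7,n9}: {n0,n3} ∩ {n0,n3,n4,n7} ∩ {n0,n3,n4,n9} = {n0,n3}; idom=n3
  n7: preds {n5,n6}: {n0,n3,n4,n5} ∩ {n0,n3,n4,n6} = {n0,n3,n4}; idom=n4
  n8: preds {n5,n7}: {n0,n3,n4,n5} ∩ {n0,n3,n4,n7} = {n0,n3,n4}; idom=n4
  n9: preds {n6,n7,n8}: {n0,n3,n4,n6} ∩ {n0,n3,n4,n7} ∩ {n0,n3,n4,n8} = {n0,n3,n4}; idom=n4

DF derivation:
  join n4 pred n3: · stop@n3
  join n4 pred n7: n7→n4 stop@n3
  join n4 pred n9: n9→n4 stop@n3
  join n7 pred n5: n5 stop@n4
  join n7 pred n6: n6 stop@n4
  join n8 pred n5: n5 stop@n4
  join n8 pred n7: n7 stop@n4
  join n9 pred n6: n6 stop@n4
  join n9 pred n7: n7 stop@n4
  join n9 pred n8: n8 stop@n4
  n0 → ∅
  n1 → ∅
  n2 → ∅
  n3 → ∅
  n4 → {n4}
  n5 → {n7,n8}
  n6 → {n7,n9}
  n7 → {n4,n8,n9}
  n8 → {n9}
  n9 → {n4}

DF(n6) = ["n7", "n9"]

Answer: ["n7", "n9"]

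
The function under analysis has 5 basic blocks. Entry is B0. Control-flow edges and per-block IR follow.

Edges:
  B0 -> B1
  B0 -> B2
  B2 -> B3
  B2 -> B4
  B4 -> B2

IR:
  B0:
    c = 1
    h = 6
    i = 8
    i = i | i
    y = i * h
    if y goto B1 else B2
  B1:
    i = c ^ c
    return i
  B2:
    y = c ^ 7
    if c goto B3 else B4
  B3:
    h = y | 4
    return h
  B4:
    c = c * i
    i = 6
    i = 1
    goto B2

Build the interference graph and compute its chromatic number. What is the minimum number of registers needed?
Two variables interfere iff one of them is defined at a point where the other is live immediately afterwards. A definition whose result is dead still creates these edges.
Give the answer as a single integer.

Answer: 3

Analysis:
Per-block:
  B0: def={c,h,i,y} ue=∅
  B1: def={i} ue={c}
  B2: def={y} ue={c}
  B3: def={h} ue={y}
  B4: def={c,i} ue={c,i}

Liveness:
  B0: in=∅ out={c,i}
  B1: in={c} out=∅
  B2: in={c,i} out={c,i,y}
  B3: in={y} out=∅
  B4: in={c,i} out={c,i}

Interfere edges:
  c: {h,i,y}
  h: {c,i}
  i: {c,h,y}
  y: {c,i}

Colouring:
  lower bound: {c,h,i} mutually conflict ⇒ χ ≥ 3
  3-colouring: r0={c}  r1={i}  r2={h,y}
  χ = 3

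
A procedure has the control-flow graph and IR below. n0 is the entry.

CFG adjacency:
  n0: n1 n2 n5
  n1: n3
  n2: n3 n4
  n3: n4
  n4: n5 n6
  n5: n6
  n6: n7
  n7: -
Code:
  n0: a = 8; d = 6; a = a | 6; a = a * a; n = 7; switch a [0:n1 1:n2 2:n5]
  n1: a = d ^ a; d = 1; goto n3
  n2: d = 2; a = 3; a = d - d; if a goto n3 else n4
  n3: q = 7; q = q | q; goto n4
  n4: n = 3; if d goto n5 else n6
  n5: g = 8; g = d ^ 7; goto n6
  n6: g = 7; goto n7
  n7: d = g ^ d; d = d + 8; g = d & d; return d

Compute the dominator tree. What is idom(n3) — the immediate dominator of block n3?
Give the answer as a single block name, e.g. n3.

idom tree: n1←n0 n2←n0 n3←n0 n4←n0 n5←n0 n6←n0 n7←n6
Dom∩ at merges:
  n3: preds {n1,n2}: {n0,n1} ∩ {n0,n2} = {n0}; idom=n0
  n4: preds {n2,n3}: {n0,n2} ∩ {n0,n3} = {n0}; idom=n0
  n5: preds {n0,n4}: {n0} ∩ {n0,n4} = {n0}; idom=n0
  n6: preds {n4,n5}: {n0,n4} ∩ {n0,n5} = {n0}; idom=n0

idom(n3) = n0

Answer: n0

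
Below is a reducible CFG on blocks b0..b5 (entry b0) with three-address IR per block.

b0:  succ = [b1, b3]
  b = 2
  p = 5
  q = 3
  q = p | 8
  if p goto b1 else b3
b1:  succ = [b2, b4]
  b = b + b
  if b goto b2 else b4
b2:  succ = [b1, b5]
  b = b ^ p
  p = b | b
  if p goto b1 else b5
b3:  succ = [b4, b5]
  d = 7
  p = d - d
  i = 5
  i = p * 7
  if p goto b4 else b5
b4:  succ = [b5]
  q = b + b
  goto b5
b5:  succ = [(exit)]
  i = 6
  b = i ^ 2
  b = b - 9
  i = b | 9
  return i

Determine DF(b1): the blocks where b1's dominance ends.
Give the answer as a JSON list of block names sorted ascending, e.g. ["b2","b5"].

Answer: ["b1", "b4", "b5"]

Working:
idom tree: b1←b0 b2←b1 b3←b0 b4←b0 b5←b0
Dom∩ at merges:
  b1: preds {b0,b2}: {b0} ∩ {b0,b1,b2} = {b0}; idom=b0
  b4: preds {b1,b3}: {b0,b1} ∩ {b0,b3} = {b0}; idom=b0
  b5: preds {b2,b3,b4}: {b0,b1,b2} ∩ {b0,b3} ∩ {b0,b4} = {b0}; idom=b0

Frontier:
  b1←b0: walk · to b0
  b1←b2: walk b2→b1 to b0
  b4←b1: walk b1 to b0
  b4←b3: walk b3 to b0
  b5←b2: walk b2→b1 to b0
  b5←b3: walk b3 to b0
  b5←b4: walk b4 to b0
  b0: DF=∅
  b1: DF={b1,b4,b5}
  b2: DF={b1,b5}
  b3: DF={b4,b5}
  b4: DF={b5}
  b5: DF=∅

DF(b1) = ["b1", "b4", "b5"]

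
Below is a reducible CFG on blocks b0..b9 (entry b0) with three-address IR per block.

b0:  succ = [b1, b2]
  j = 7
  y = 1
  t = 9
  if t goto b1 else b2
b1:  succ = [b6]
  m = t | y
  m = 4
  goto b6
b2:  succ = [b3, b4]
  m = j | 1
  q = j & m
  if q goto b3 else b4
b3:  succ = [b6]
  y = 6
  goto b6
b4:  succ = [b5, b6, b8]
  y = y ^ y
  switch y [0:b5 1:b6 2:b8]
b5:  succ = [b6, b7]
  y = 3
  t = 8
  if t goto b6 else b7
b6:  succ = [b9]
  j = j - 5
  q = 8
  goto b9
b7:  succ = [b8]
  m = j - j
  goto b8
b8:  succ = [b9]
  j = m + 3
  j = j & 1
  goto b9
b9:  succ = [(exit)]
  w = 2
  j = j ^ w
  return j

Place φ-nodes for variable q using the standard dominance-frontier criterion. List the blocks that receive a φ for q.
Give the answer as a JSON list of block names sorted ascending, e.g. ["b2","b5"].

idom tree: b1←b0 b2←b0 b3←b2 b4←b2 b5←b4 b6←b0 b7←b5 b8←b4 b9←b0
Join-block Dom:
  b6: preds {b1,b3,b4,b5}: {b0,b1} ∩ {b0,b2,b3} ∩ {b0,b2,b4} ∩ {b0,b2,b4,b5} = {b0}; idom=b0
  b8: preds {b4,b7}: {b0,b2,b4} ∩ {b0,b2,b4,b5,b7} = {b0,b2,b4}; idom=b4
  b9: preds {b6,b8}: {b0,b6} ∩ {b0,b2,b4,b8} = {b0}; idom=b0

Frontier:
  b6←b1: walk b1 to b0
  b6←b3: walk b3→b2 to b0
  b6←b4: walk b4→b2 to b0
  b6←b5: walk b5→b4→b2 to b0
  b8←b4: walk · to b4
  b8←b7: walk b7→b5 to b4
  b9←b6: walk b6 to b0
  b9←b8: walk b8→b4→b2 to b0
  b0 → ∅
  b1 → {b6}
  b2 → {b6,b9}
  b3 → {b6}
  b4 → {b6,b9}
  b5 → {b6,b8}
  b6 → {b9}
  b7 → {b8}
  b8 → {b9}
  b9 → ∅

φ for q: defs {b2,b6}
  DF⁺ = {b6,b9}

Answer: ["b6", "b9"]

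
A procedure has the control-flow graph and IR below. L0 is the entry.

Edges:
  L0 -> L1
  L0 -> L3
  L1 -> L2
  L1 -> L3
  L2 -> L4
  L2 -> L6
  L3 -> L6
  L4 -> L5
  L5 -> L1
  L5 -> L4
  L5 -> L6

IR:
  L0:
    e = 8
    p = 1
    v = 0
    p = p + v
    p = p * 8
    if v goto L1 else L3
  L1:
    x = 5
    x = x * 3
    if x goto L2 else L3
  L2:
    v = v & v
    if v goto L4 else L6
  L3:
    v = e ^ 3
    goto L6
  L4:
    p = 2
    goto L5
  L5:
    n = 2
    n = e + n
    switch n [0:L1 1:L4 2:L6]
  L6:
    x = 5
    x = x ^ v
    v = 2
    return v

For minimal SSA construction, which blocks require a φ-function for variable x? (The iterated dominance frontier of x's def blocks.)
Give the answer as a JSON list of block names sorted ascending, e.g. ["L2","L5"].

Answer: ["L1", "L3", "L6"]

Derivation:
idom tree: L1←L0 L2←L1 L3←L0 L4←L2 L5←L4 L6←L0
Join-block Dom:
  L1: preds {L0,L5}: {L0} ∩ {L0,L1,L2,L4,L5} = {L0}; idom=L0
  L3: preds {L0,L1}: {L0} ∩ {L0,L1} = {L0}; idom=L0
  L4: preds {L2,L5}: {L0,L1,L2} ∩ {L0,L1,L2,L4,L5} = {L0,L1,L2}; idom=L2
  L6: preds {L2,L3,L5}: {L0,L1,L2} ∩ {L0,L3} ∩ {L0,L1,L2,L4,L5} = {L0}; idom=L0

DF derivation:
  join L1 pred L0: · stop@L0
  join L1 pred L5: L5→L4→L2→L1 stop@L0
  join L3 pred L0: · stop@L0
  join L3 pred L1: L1 stop@L0
  join L4 pred L2: · stop@L2
  join L4 pred L5: L5→L4 stop@L2
  join L6 pred L2: L2→L1 stop@L0
  join L6 pred L3: L3 stop@L0
  join L6 pred L5: L5→L4→L2→L1 stop@L0
  DF(L0)=∅
  DF(L1)={L1,L3,L6}
  DF(L2)={L1,L6}
  DF(L3)={L6}
  DF(L4)={L1,L4,L6}
  DF(L5)={L1,L4,L6}
  DF(L6)=∅

φ for x: defs {L1,L6}
  DF⁺ = {L1,L3,L6}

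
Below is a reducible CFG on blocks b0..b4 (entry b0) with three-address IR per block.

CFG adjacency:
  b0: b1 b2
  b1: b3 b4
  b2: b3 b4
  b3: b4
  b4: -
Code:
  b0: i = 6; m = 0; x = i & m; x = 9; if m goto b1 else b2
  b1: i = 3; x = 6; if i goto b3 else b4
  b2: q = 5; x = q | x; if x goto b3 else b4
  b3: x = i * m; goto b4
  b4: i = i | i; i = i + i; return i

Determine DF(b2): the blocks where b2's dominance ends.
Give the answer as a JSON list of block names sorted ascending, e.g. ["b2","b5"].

Answer: ["b3", "b4"]

Working:
idom tree: b1←b0 b2←b0 b3←b0 b4←b0
Join-block Dom:
  b3: preds {b1,b2}: {b0,b1} ∩ {b0,b2} = {b0}; idom=b0
  b4: preds {b1,b2,b3}: {b0,b1} ∩ {b0,b2} ∩ {b0,b3} = {b0}; idom=b0

Frontier:
  b3←b1: walk b1 to b0
  b3←b2: walk b2 to b0
  b4←b1: walk b1 to b0
  b4←b2: walk b2 to b0
  b4←b3: walk b3 to b0
  DF(b0)=∅
  DF(b1)={b3,b4}
  DF(b2)={b3,b4}
  DF(b3)={b4}
  DF(b4)=∅

DF(b2) = ["b3", "b4"]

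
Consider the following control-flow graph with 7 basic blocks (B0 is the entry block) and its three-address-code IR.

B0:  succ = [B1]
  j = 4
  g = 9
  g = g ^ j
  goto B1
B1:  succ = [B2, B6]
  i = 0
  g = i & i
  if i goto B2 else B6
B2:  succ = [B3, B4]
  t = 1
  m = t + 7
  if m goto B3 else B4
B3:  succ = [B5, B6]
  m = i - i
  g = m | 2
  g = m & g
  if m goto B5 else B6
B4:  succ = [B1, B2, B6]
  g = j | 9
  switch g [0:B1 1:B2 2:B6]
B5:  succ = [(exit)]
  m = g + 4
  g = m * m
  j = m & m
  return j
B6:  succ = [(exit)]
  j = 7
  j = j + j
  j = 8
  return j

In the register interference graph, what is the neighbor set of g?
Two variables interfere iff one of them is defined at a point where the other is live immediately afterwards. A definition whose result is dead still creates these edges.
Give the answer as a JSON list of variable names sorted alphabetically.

def/use:
  B0: def={g,j} ue=∅
  B1: def={g,i} ue=∅
  B2: def={m,t} ue=∅
  B3: def={g,m} ue={i}
  B4: def={g} ue={j}
  B5: def={g,j,m} ue={g}
  B6: def={j} ue=∅

Backward fixpoint:
  B0 li=∅ lo={j}
  B1 li={j} lo={i,j}
  B2 li={i,j} lo={i,j}
  B3 li={i} lo={g}
  B4 li={i,j} lo={i,j}
  B5 li={g} lo=∅
  B6 li=∅ lo=∅

Interfere edges:
  g: {i,j,m}
  i: {g,j,m,t}
  j: {g,i,m,t}
  m: {g,i,j}
  t: {i,j}

N(g) = ["i", "j", "m"]

Answer: ["i", "j", "m"]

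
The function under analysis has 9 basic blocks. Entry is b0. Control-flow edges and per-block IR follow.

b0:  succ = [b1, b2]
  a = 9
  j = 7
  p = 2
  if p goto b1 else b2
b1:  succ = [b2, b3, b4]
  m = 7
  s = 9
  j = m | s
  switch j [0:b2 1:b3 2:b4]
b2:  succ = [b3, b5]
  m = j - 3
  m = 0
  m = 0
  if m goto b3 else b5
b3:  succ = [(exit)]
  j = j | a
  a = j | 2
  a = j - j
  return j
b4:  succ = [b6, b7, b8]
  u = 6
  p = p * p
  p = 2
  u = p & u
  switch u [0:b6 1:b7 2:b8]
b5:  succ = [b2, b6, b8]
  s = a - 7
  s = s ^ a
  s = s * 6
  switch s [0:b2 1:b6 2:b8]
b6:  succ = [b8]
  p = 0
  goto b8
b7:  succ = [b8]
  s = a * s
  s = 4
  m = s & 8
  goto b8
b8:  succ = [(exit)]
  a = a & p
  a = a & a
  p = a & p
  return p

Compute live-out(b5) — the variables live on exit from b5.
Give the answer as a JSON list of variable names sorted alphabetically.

Per-block:
  b0 def {a,j,p} use ∅
  b1 def {j,m,s} use ∅
  b2 def {m} use {j}
  b3 def {a,j} use {a,j}
  b4 def {p,u} use {p}
  b5 def {s} use {a}
  b6 def {p} use ∅
  b7 def {m,s} use {a,s}
  b8 def {a,p} use {a,p}

Live sets:
  b0 li=∅ lo={a,j,p}
  b1 li={a,p} lo={a,j,p,s}
  b2 li={a,j,p} lo={a,j,p}
  b3 li={a,j} lo=∅
  b4 li={a,p,s} lo={a,p,s}
  b5 li={a,j,p} lo={a,j,p}
  b6 li={a} lo={a,p}
  b7 li={a,p,s} lo={a,p}
  b8 li={a,p} lo=∅

live-out(b5) = ["a", "j", "p"]

Answer: ["a", "j", "p"]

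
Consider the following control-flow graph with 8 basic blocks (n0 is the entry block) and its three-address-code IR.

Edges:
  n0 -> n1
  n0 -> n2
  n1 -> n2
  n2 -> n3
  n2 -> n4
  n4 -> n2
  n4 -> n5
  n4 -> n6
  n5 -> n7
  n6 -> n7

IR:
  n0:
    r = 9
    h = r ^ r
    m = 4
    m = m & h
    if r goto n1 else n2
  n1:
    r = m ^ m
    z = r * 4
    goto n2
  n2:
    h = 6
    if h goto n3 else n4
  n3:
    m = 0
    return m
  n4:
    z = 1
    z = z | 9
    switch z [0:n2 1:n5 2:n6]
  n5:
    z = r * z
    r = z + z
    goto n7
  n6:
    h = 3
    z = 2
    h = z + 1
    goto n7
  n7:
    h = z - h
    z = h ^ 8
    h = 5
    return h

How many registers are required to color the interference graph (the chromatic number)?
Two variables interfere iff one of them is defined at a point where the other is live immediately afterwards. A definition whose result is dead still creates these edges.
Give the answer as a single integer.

Per-block:
  n0: {h,m,r} / ∅
  n1: {r,z} / {m}
  n2: {h} / ∅
  n3: {m} / ∅
  n4: {z} / ∅
  n5: {r,z} / {r,z}
  n6: {h,z} / ∅
  n7: {h,z} / {h,z}

Liveness:
  n0 li=∅ lo={m,r}
  n1 li={m} lo={r}
  n2 li={r} lo={h,r}
  n3 li=∅ lo=∅
  n4 li={h,r} lo={h,r,z}
  n5 li={h,r,z} lo={h,z}
  n6 li=∅ lo={h,z}
  n7 li={h,z} lo=∅

Interfere edges:
  h: {m,r,z}
  m: {h,r}
  r: {h,m,z}
  z: {h,r}

Registers:
  lower bound: {h,m,r} mutually conflict ⇒ χ ≥ 3
  3-colouring: c0={h}  c1={r}  c2={m,z}
  χ = 3

Answer: 3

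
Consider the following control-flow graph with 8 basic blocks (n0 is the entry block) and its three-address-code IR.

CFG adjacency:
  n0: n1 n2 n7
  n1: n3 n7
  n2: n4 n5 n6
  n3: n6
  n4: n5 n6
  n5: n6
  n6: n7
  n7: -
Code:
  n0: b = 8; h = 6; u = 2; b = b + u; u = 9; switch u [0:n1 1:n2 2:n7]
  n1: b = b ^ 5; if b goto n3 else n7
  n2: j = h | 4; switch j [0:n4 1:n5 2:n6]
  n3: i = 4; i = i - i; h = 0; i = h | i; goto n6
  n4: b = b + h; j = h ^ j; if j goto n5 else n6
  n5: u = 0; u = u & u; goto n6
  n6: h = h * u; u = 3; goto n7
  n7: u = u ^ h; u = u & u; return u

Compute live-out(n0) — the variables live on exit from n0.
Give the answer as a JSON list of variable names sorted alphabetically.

Answer: ["b", "h", "u"]

Analysis:
Per-block:
  n0: {b,h,u} / ∅
  n1: {b} / {b}
  n2: {j} / {h}
  n3: {h,i} / ∅
  n4: {b,j} / {b,h,j}
  n5: {u} / ∅
  n6: {h,u} / {h,u}
  n7: {u} / {h,u}

Liveness:
  n0 li=∅ lo={b,h,u}
  n1 li={b,h,u} lo={h,u}
  n2 li={b,h,u} lo={b,h,j,u}
  n3 li={u} lo={h,u}
  n4 li={b,h,j,u} lo={h,u}
  n5 li={h} lo={h,u}
  n6 li={h,u} lo={h,u}
  n7 li={h,u} lo=∅

live-out(n0) = ["b", "h", "u"]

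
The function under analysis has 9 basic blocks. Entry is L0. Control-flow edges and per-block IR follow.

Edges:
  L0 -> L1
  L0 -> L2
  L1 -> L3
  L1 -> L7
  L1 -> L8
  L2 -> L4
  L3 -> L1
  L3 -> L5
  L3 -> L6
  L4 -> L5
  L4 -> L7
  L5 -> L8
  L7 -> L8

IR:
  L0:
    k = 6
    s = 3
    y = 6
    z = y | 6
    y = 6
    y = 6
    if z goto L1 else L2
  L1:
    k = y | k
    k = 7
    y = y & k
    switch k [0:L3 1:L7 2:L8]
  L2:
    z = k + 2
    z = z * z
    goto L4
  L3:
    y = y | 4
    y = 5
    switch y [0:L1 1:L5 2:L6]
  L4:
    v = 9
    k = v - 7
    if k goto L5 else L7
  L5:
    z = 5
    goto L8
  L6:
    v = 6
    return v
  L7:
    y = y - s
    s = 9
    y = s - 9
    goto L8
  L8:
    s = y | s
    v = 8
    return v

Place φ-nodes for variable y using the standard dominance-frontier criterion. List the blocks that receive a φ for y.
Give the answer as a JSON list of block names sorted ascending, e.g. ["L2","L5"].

idom tree: L1←L0 L2←L0 L3←L1 L4←L2 L5←L0 L6←L3 L7←L0 L8←L0
Dom at joins:
  L1: preds {L0,L3}: {L0} ∩ {L0,L1,L3} = {L0}; idom=L0
  L5: preds {L3,L4}: {L0,L1,L3} ∩ {L0,L2,L4} = {L0}; idom=L0
  L7: preds {L1,L4}: {L0,L1} ∩ {L0,L2,L4} = {L0}; idom=L0
  L8: preds {L1,L5,L7}: {L0,L1} ∩ {L0,L5} ∩ {L0,L7} = {L0}; idom=L0

DF derivation:
  L1←L0: walk · to L0
  L1←L3: walk L3→L1 to L0
  L5←L3: walk L3→L1 to L0
  L5←L4: walk L4→L2 to L0
  L7←L1: walk L1 to L0
  L7←L4: walk L4→L2 to L0
  L8←L1: walk L1 to L0
  L8←L5: walk L5 to L0
  L8←L7: walk L7 to L0
  L0 → ∅
  L1 → {L1,L5,L7,L8}
  L2 → {L5,L7}
  L3 → {L1,L5}
  L4 → {L5,L7}
  L5 → {L8}
  L6 → ∅
  L7 → {L8}
  L8 → ∅

φ for y: defs {L0,L1,L3,L7}
  DF⁺ = {L1,L5,L7,L8}

Answer: ["L1", "L5", "L7", "L8"]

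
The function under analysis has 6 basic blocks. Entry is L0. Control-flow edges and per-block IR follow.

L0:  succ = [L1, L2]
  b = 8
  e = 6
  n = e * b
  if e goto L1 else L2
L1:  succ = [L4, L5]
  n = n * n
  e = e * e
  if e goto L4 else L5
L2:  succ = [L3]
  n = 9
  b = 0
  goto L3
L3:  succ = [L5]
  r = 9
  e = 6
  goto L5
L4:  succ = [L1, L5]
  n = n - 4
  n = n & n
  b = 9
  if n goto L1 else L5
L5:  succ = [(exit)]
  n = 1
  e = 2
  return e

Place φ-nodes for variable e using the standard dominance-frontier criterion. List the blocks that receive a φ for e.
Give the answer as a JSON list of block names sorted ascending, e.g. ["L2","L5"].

Answer: ["L1", "L5"]

Analysis:
idom tree: L1←L0 L2←L0 L3←L2 L4←L1 L5←L0
Join-block Dom:
  L1: preds {L0,L4}: {L0} ∩ {L0,L1,L4} = {L0}; idom=L0
  L5: preds {L1,L3,L4}: {L0,L1} ∩ {L0,L2,L3} ∩ {L0,L1,L4} = {L0}; idom=L0

DF walk-up:
  join L1 pred L0: · stop@L0
  join L1 pred L4: L4→L1 stop@L0
  join L5 pred L1: L1 stop@L0
  join L5 pred L3: L3→L2 stop@L0
  join L5 pred L4: L4→L1 stop@L0
  DF(L0)=∅
  DF(L1)={L1,L5}
  DF(L2)={L5}
  DF(L3)={L5}
  DF(L4)={L1,L5}
  DF(L5)=∅

φ for e: defs {L0,L1,L3,L5}
  DF⁺ = {L1,L5}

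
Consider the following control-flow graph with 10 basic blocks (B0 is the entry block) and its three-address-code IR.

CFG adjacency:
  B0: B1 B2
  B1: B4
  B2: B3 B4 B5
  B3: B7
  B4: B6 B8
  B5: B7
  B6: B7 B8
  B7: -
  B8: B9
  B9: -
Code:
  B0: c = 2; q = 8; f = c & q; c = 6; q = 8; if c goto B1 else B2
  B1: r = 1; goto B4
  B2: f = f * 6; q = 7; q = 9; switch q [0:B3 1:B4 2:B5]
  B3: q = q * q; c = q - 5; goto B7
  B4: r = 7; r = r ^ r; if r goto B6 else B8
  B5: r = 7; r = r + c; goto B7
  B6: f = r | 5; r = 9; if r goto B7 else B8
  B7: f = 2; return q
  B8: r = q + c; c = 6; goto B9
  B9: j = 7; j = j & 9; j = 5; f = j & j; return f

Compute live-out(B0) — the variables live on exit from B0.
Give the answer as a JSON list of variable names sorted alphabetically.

Answer: ["c", "f", "q"]

Analysis:
def/use:
  B0 def {c,f,q} use ∅
  B1 def {r} use ∅
  B2 def {f,q} use {f}
  B3 def {c,q} use {q}
  B4 def {r} use ∅
  B5 def {r} use {c}
  B6 def {f,r} use {r}
  B7 def {f} use {q}
  B8 def {c,r} use {c,q}
  B9 def {f,j} use ∅

Backward fixpoint:
  B0: in=∅ out={c,f,q}
  B1: in={c,q} out={c,q}
  B2: in={c,f} out={c,q}
  B3: in={q} out={q}
  B4: in={c,q} out={c,q,r}
  B5: in={c,q} out={q}
  B6: in={c,q,r} out={c,q}
  B7: in={q} out=∅
  B8: in={c,q} out=∅
  B9: in=∅ out=∅

live-out(B0) = ["c", "f", "q"]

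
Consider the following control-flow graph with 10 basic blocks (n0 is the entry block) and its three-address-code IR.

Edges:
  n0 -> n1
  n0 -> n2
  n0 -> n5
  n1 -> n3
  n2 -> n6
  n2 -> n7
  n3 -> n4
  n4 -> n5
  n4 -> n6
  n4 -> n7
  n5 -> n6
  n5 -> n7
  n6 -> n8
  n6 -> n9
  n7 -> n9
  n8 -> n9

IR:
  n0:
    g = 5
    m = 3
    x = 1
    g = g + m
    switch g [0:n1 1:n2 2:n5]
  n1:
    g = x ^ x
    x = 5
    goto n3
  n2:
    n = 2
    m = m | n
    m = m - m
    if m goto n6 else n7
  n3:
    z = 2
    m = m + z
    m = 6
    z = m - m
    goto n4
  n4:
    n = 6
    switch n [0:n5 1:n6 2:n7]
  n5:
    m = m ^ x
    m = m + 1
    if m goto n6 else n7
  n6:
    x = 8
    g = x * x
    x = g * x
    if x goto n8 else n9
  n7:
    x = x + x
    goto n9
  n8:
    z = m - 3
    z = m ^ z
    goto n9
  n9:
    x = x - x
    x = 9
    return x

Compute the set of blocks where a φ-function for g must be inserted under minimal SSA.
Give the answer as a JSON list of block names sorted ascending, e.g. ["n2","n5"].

Answer: ["n5", "n6", "n7", "n9"]

Derivation:
idom tree: n1←n0 n2←n0 n3←n1 n4←n3 n5←n0 n6←n0 n7←n0 n8←n6 n9←n0
Dom at joins:
  n5: preds {n0,n4}: {n0} ∩ {n0,n1,n3,n4} = {n0}; idom=n0
  n6: preds {n2,n4,n5}: {n0,n2} ∩ {n0,n1,n3,n4} ∩ {n0,n5} = {n0}; idom=n0
  n7: preds {n2,n4,n5}: {n0,n2} ∩ {n0,n1,n3,n4} ∩ {n0,n5} = {n0}; idom=n0
  n9: preds {n6,n7,n8}: {n0,n6} ∩ {n0,n7} ∩ {n0,n6,n8} = {n0}; idom=n0

Frontier:
  join n5 pred n0: · stop@n0
  join n5 pred n4: n4→n3→n1 stop@n0
  join n6 pred n2: n2 stop@n0
  join n6 pred n4: n4→n3→n1 stop@n0
  join n6 pred n5: n5 stop@n0
  join n7 pred n2: n2 stop@n0
  join n7 pred n4: n4→n3→n1 stop@n0
  join n7 pred n5: n5 stop@n0
  join n9 pred n6: n6 stop@n0
  join n9 pred n7: n7 stop@n0
  join n9 pred n8: n8→n6 stop@n0
  n0: DF=∅
  n1: DF={n5,n6,n7}
  n2: DF={n6,n7}
  n3: DF={n5,n6,n7}
  n4: DF={n5,n6,n7}
  n5: DF={n6,n7}
  n6: DF={n9}
  n7: DF={n9}
  n8: DF={n9}
  n9: DF=∅

φ for g: defs {n0,n1,n6}
  DF⁺ = {n5,n6,n7,n9}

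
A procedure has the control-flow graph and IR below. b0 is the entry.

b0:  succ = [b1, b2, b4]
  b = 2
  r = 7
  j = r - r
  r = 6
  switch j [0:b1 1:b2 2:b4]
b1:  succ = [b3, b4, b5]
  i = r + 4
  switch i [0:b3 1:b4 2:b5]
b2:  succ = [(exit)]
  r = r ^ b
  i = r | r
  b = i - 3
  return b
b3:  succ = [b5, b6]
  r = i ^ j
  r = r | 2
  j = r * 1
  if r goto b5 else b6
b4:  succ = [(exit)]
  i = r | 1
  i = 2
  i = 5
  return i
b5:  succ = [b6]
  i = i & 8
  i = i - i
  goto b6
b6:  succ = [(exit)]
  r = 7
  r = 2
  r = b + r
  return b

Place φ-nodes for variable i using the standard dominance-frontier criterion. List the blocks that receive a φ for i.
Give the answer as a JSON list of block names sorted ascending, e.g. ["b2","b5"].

idom tree: b1←b0 b2←b0 b3←b1 b4←b0 b5←b1 b6←b1
Dom at joins:
  b4: preds {b0,b1}: {b0} ∩ {b0,b1} = {b0}; idom=b0
  b5: preds {b1,b3}: {b0,b1} ∩ {b0,b1,b3} = {b0,b1}; idom=b1
  b6: preds {b3,b5}: {b0,b1,b3} ∩ {b0,b1,b5} = {b0,b1}; idom=b1

DF derivation:
  b4←b0: walk · to b0
  b4←b1: walk b1 to b0
  b5←b1: walk · to b1
  b5←b3: walk b3 to b1
  b6←b3: walk b3 to b1
  b6←b5: walk b5 to b1
  b0 → ∅
  b1 → {b4}
  b2 → ∅
  b3 → {b5,b6}
  b4 → ∅
  b5 → {b6}
  b6 → ∅

φ for i: defs {b1,b2,b4,b5}
  DF⁺ = {b4,b6}

Answer: ["b4", "b6"]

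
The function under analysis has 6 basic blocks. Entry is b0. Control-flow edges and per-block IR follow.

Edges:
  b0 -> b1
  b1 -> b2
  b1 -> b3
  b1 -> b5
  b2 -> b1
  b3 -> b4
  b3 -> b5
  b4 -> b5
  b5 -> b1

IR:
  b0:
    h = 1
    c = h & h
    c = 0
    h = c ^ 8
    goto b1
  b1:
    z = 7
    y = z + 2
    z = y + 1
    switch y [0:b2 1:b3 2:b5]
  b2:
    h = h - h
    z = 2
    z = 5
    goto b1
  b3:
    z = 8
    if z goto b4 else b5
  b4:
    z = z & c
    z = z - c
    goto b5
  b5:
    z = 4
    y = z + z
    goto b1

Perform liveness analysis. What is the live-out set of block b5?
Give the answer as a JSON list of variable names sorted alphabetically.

Per-block:
  b0: {c,h} / ∅
  b1: {y,z} / ∅
  b2: {h,z} / {h}
  b3: {z} / ∅
  b4: {z} / {c,z}
  b5: {y,z} / ∅

Backward fixpoint:
  live b0: ∅→{c,h}
  live b1: {c,h}→{c,h}
  live b2: {c,h}→{c,h}
  live b3: {c,h}→{c,h,z}
  live b4: {c,h,z}→{c,h}
  live b5: {c,h}→{c,h}

live-out(b5) = ["c", "h"]

Answer: ["c", "h"]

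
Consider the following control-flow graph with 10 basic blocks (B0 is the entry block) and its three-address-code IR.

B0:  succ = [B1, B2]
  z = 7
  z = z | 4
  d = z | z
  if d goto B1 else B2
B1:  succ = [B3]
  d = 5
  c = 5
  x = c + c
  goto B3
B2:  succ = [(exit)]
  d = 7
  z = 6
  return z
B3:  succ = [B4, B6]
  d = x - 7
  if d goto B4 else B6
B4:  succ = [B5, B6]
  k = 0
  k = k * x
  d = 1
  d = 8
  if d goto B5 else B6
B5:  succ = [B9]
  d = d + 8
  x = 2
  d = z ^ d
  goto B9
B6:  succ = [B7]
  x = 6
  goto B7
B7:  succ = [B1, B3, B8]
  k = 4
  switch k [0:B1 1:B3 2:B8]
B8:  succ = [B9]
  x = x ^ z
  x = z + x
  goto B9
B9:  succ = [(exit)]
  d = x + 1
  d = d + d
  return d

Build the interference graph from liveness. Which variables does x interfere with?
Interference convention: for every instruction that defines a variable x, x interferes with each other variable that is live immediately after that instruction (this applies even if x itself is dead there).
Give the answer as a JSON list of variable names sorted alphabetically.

Answer: ["d", "k", "z"]

Analysis:
Per-block:
  B0 def {d,z} use ∅
  B1 def {c,d,x} use ∅
  B2 def {d,z} use ∅
  B3 def {d} use {x}
  B4 def {d,k} use {x}
  B5 def {d,x} use {d,z}
  B6 def {x} use ∅
  B7 def {k} use ∅
  B8 def {x} use {x,z}
  B9 def {d} use {x}

Backward fixpoint:
  live B0: ∅→{z}
  live B1: {z}→{x,z}
  live B2: ∅→∅
  live B3: {x,z}→{x,z}
  live B4: {x,z}→{d,z}
  live B5: {d,z}→{x}
  live B6: {z}→{x,z}
  live B7: {x,z}→{x,z}
  live B8: {x,z}→{x}
  live B9: {x}→∅

Conflict graph:
  c — {z}
  d — {x,z}
  k — {x,z}
  x — {d,k,z}
  z — {c,d,k,x}

N(x) = ["d", "k", "z"]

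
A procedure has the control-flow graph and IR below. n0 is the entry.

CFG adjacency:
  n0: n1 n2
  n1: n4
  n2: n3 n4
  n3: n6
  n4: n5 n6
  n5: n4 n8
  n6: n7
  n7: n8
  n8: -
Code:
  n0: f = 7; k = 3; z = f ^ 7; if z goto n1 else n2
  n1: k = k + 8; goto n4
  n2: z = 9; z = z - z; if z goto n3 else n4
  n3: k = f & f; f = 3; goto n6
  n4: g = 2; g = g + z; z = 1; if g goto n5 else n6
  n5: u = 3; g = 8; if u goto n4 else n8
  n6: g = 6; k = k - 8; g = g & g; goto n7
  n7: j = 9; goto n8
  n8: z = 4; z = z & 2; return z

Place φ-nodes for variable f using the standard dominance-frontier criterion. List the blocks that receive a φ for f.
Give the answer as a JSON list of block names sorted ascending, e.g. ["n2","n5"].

Answer: ["n6", "n8"]

Derivation:
idom tree: n1←n0 n2←n0 n3←n2 n4←n0 n5←n4 n6←n0 n7←n6 n8←n0
Dom∩ at merges:
  n4: preds {n1,n2,n5}: {n0,n1} ∩ {n0,n2} ∩ {n0,n4,n5} = {n0}; idom=n0
  n6: preds {n3,n4}: {n0,n2,n3} ∩ {n0,n4} = {n0}; idom=n0
  n8: preds {n5,n7}: {n0,n4,n5} ∩ {n0,n6,n7} = {n0}; idom=n0

DF walk-up:
  n4←n1: walk n1 to n0
  n4←n2: walk n2 to n0
  n4←n5: walk n5→n4 to n0
  n6←n3: walk n3→n2 to n0
  n6←n4: walk n4 to n0
  n8←n5: walk n5→n4 to n0
  n8←n7: walk n7→n6 to n0
  n0: DF=∅
  n1: DF={n4}
  n2: DF={n4,n6}
  n3: DF={n6}
  n4: DF={n4,n6,n8}
  n5: DF={n4,n8}
  n6: DF={n8}
  n7: DF={n8}
  n8: DF=∅

φ for f: defs {n0,n3}
  DF⁺ = {n6,n8}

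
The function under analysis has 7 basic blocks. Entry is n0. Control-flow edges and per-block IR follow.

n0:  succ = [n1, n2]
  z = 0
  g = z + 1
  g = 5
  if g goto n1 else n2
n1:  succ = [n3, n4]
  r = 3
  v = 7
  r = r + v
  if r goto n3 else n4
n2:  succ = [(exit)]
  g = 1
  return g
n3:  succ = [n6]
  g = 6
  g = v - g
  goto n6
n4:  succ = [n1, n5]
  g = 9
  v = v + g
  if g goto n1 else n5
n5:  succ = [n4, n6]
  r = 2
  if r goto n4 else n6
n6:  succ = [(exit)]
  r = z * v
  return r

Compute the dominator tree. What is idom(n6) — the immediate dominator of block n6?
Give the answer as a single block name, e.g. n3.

idom tree: n1←n0 n2←n0 n3←n1 n4←n1 n5←n4 n6←n1
Join-block Dom:
  n1: preds {n0,n4}: {n0} ∩ {n0,n1,n4} = {n0}; idom=n0
  n4: preds {n1,n5}: {n0,n1} ∩ {n0,n1,n4,n5} = {n0,n1}; idom=n1
  n6: preds {n3,n5}: {n0,n1,n3} ∩ {n0,n1,n4,n5} = {n0,n1}; idom=n1

idom(n6) = n1

Answer: n1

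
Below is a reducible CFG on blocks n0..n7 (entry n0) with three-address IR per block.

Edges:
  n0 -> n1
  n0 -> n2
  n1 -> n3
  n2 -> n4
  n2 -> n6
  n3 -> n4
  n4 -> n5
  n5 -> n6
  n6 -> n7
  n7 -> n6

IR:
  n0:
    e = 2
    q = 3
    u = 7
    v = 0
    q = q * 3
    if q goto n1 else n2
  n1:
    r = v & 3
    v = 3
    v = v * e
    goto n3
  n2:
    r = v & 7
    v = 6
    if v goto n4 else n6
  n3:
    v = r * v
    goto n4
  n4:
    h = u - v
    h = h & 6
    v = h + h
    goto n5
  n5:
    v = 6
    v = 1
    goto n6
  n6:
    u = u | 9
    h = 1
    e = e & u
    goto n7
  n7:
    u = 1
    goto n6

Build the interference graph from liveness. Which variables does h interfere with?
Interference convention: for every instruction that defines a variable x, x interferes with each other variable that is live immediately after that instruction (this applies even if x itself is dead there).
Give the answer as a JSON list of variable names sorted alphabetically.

Answer: ["e", "u"]

Analysis:
Per-block:
  n0: def={e,q,u,v} ue=∅
  n1: def={r,v} ue={e,v}
  n2: def={r,v} ue={v}
  n3: def={v} ue={r,v}
  n4: def={h,v} ue={u,v}
  n5: def={v} ue=∅
  n6: def={e,h,u} ue={e,u}
  n7: def={u} ue=∅

Live sets:
  live n0: ∅→{e,u,v}
  live n1: {e,u,v}→{e,r,u,v}
  live n2: {e,u,v}→{e,u,v}
  live n3: {e,r,u,v}→{e,u,v}
  live n4: {e,u,v}→{e,u}
  live n5: {e,u}→{e,u}
  live n6: {e,u}→{e}
  live n7: {e}→{e,u}

Conflict graph:
  e: {h,q,r,u,v}
  h: {e,u}
  q: {e,u,v}
  r: {e,u,v}
  u: {e,h,q,r,v}
  v: {e,q,r,u}

N(h) = ["e", "u"]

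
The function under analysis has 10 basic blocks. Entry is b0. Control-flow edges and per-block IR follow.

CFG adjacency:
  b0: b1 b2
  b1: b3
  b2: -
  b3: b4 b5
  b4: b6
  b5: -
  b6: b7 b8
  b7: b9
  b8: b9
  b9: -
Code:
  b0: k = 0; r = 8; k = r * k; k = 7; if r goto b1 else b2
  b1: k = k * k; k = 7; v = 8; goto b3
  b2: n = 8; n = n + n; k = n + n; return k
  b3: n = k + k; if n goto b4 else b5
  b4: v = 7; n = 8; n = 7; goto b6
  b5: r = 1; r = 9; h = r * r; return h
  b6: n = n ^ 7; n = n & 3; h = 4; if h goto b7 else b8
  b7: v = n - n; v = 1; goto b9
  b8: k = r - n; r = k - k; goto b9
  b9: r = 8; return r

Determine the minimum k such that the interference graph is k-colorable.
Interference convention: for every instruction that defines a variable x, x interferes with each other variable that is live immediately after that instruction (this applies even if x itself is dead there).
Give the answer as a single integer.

Answer: 3

Working:
def/use:
  b0: {k,r} / ∅
  b1: {k,v} / {k}
  b2: {k,n} / ∅
  b3: {n} / {k}
  b4: {n,v} / ∅
  b5: {h,r} / ∅
  b6: {h,n} / {n}
  b7: {v} / {n}
  b8: {k,r} / {n,r}
  b9: {r} / ∅

Liveness:
  b0: in=∅ out={k,r}
  b1: in={k,r} out={k,r}
  b2: in=∅ out=∅
  b3: in={k,r} out={r}
  b4: in={r} out={n,r}
  b5: in=∅ out=∅
  b6: in={n,r} out={n,r}
  b7: in={n} out=∅
  b8: in={n,r} out=∅
  b9: in=∅ out=∅

Interfere edges:
  h↔{n,r}
  k↔{r,v}
  n↔{h,r}
  r↔{h,k,n,v}
  v↔{k,r}

Chromatic number:
  clique {h,n,r} ⇒ need ≥ 3
  assign h→r1 k→r1 n→r2 r→r0 v→r2 — no edge inside a register ⇒ χ ≤ 3
  χ = 3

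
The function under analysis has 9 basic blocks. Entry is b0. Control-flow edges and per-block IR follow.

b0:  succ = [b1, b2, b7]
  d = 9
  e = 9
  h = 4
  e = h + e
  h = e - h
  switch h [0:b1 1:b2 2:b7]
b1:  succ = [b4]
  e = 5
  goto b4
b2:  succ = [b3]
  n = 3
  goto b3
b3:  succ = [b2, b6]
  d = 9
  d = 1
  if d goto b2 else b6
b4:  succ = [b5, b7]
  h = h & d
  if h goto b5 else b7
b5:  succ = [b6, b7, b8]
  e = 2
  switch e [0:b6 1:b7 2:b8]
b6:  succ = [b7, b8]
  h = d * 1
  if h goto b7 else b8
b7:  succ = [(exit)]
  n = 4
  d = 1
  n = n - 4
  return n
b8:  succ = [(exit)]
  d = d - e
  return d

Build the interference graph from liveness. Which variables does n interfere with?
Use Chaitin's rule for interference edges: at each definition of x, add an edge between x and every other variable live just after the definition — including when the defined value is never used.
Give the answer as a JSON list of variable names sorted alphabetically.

Per-block:
  b0 def {d,e,h} use ∅
  b1 def {e} use ∅
  b2 def {n} use ∅
  b3 def {d} use ∅
  b4 def {h} use {d,h}
  b5 def {e} use ∅
  b6 def {h} use {d}
  b7 def {d,n} use ∅
  b8 def {d} use {d,e}

Live sets:
  b0 li=∅ lo={d,e,h}
  b1 li={d,h} lo={d,h}
  b2 li={e} lo={e}
  b3 li={e} lo={d,e}
  b4 li={d,h} lo={d}
  b5 li={d} lo={d,e}
  b6 li={d,e} lo={d,e}
  b7 li=∅ lo=∅
  b8 li={d,e} lo=∅

Interfere edges:
  d — {e,h,n}
  e — {d,h,n}
  h — {d,e}
  n — {d,e}

N(n) = ["d", "e"]

Answer: ["d", "e"]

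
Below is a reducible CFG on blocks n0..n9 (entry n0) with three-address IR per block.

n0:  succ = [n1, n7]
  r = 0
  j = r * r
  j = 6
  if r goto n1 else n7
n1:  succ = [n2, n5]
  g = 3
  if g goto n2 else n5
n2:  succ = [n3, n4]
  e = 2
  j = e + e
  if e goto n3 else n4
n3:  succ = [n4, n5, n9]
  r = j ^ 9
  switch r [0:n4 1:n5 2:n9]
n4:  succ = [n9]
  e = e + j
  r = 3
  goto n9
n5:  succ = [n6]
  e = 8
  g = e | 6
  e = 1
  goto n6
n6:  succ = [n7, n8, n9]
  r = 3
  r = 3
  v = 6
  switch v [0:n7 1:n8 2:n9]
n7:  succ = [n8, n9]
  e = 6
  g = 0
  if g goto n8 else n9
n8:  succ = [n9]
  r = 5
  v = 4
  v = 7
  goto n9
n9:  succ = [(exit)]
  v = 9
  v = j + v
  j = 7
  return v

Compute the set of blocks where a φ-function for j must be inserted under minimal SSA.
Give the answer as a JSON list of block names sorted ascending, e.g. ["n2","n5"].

Answer: ["n5", "n7", "n8", "n9"]

Analysis:
idom tree: n1←n0 n2←n1 n3←n2 n4←n2 n5←n1 n6←n5 n7←n0 n8←n0 n9←n0
Dom∩ at merges:
  n4: preds {n2,n3}: {n0,n1,n2} ∩ {n0,n1,n2,n3} = {n0,n1,n2}; idom=n2
  n5: preds {n1,n3}: {n0,n1} ∩ {n0,n1,n2,n3} = {n0,n1}; idom=n1
  n7: preds {n0,n6}: {n0} ∩ {n0,n1,n5,n6} = {n0}; idom=n0
  n8: preds {n6,n7}: {n0,n1,n5,n6} ∩ {n0,n7} = {n0}; idom=n0
  n9: preds {n3,n4,n6,n7,n8}: {n0,n1,n2,n3} ∩ {n0,n1,n2,n4} ∩ {n0,n1,n5,n6} ∩ {n0,n7} ∩ {n0,n8} = {n0}; idom=n0

Frontier:
  n4←n2: walk · to n2
  n4←n3: walk n3 to n2
  n5←n1: walk · to n1
  n5←n3: walk n3→n2 to n1
  n7←n0: walk · to n0
  n7←n6: walk n6→n5→n1 to n0
  n8←n6: walk n6→n5→n1 to n0
  n8←n7: walk n7 to n0
  n9←n3: walk n3→n2→n1 to n0
  n9←n4: walk n4→n2→n1 to n0
  n9←n6: walk n6→n5→n1 to n0
  n9←n7: walk n7 to n0
  n9←n8: walk n8 to n0
  n0: DF=∅
  n1: DF={n7,n8,n9}
  n2: DF={n5,n9}
  n3: DF={n4,n5,n9}
  n4: DF={n9}
  n5: DF={n7,n8,n9}
  n6: DF={n7,n8,n9}
  n7: DF={n8,n9}
  n8: DF={n9}
  n9: DF=∅

φ for j: defs {n0,n2,n9}
  DF⁺ = {n5,n7,n8,n9}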